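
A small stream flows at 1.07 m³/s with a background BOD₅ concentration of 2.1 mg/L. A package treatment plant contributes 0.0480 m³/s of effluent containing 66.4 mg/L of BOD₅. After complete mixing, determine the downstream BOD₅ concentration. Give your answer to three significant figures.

4.86 mg/L

After mixing, C = (1.070·2.100 + 0.04800·66.40) / 1.118 = 5.434/1.118 = 4.861 mg/L.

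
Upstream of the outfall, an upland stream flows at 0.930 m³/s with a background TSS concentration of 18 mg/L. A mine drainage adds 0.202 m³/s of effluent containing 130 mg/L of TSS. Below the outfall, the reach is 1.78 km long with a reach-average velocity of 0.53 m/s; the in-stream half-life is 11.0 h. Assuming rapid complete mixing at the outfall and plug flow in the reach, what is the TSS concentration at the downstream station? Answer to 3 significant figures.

After mixing, C = (0.9300·18.00 + 0.2020·130.0) / 1.132 = 43.00/1.132 = 37.99 mg/L.
Travel time t = 1.78·1000 / 0.53 = 3358 s = 0.9329 h.
Half-life 11.0 h → k = ln 2 / 11.0 = 0.06301 h⁻¹ = 1.512 d⁻¹.
First-order decay: C = 37.99·exp(−k·t) = 37.99·0.9429 = 35.82 mg/L.

35.8 mg/L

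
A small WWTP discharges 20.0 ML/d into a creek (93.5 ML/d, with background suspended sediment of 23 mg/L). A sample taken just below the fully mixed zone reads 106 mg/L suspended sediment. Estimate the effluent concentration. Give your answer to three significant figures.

Mass balance: 93.50·23.00 + 20.00·Cₑ = 113.5·106.0
→ Cₑ = (113.5·106.0 − 93.50·23.00) / 20.00 = 494.0 mg/L.

494 mg/L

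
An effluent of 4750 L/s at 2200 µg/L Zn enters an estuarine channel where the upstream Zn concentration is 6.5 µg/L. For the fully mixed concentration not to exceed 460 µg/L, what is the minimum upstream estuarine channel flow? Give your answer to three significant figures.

Set C_mix = 460: (Q·6.500 + 4750·2200) / (Q + 4750) = 460
→ Q = 4750·(2200 − 460)/(460 − 6.500) = 18220 L/s.

18200 L/s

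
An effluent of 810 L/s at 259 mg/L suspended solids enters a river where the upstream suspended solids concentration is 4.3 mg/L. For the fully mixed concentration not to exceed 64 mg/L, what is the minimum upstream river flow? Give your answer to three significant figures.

2650 L/s

Set C_mix = 64: (Q·4.300 + 810.0·259.0) / (Q + 810.0) = 64
→ Q = 810.0·(259.0 − 64)/(64 − 4.300) = 2646 L/s.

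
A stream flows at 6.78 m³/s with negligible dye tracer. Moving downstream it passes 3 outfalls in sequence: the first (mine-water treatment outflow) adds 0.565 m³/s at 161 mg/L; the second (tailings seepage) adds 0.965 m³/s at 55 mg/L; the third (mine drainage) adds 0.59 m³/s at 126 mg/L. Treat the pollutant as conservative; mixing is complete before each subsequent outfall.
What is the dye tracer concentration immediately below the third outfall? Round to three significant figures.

24.5 mg/L

Below outfall 1: Q → 7.345 m³/s, C = (6.780·0 + 0.5650·161.0)/7.345 = 12.38 mg/L.
Below outfall 2: Q → 8.310 m³/s, C = (7.345·12.38 + 0.9650·55.00)/8.310 = 17.33 mg/L.
Below outfall 3: Q → 8.900 m³/s, C = (8.310·17.33 + 0.5900·126.0)/8.900 = 24.54 mg/L.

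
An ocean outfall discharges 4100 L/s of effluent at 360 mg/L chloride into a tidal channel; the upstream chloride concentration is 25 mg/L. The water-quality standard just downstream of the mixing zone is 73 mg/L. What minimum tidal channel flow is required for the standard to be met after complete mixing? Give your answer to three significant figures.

Set C_mix = 73: (Q·25.00 + 4100·360.0) / (Q + 4100) = 73
→ Q = 4100·(360.0 − 73)/(73 − 25.00) = 24510 L/s.

24500 L/s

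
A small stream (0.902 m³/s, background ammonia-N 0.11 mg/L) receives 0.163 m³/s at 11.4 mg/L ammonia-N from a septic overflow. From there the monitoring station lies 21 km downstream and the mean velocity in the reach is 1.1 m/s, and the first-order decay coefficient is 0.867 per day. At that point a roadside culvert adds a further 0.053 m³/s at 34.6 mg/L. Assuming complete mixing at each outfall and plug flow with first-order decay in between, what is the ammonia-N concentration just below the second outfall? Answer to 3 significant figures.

3.09 mg/L

Conservation of mass: C = (0.9020·0.1100 + 0.1630·11.40) / 1.065 = 1.957/1.065 = 1.838 mg/L; combined flow 1.065 m³/s.
Travel time t = 21·1000 / 1.1 = 19090 s = 5.303 h.
Applying C = C₀e^(−kt): 1.838 × 0.8257 = 1.518 mg/L.
Second outfall: C = (1.065·1.518 + 0.05300·34.60)/1.118 = 3.086 mg/L.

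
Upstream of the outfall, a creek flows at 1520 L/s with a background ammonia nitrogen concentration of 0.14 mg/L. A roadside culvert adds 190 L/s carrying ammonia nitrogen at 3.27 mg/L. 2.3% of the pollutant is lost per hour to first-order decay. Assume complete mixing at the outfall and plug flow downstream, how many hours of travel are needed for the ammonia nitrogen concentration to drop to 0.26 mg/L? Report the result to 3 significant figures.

27.0 h

Flow-weighted average: C = (1520·0.1400 + 190.0·3.270) / 1710 = 834.1/1710 = 0.4878 mg/L.
2.3%/h lost → k = −ln(1 − 0.023) = 0.02327 h⁻¹.
0.4878·exp(−k·t) = 0.26 → t = ln(0.4878/0.26)/k = 97340 s = 27.04 h.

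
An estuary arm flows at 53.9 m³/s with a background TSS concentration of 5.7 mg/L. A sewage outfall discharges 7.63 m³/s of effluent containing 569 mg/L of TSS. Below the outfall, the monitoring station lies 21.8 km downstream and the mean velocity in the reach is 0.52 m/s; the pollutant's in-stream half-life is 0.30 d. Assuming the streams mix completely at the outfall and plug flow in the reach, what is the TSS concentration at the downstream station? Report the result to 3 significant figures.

24.6 mg/L

Flow-weighted average: C = (53.90·5.700 + 7.630·569.0) / 61.53 = 4649/61.53 = 75.55 mg/L.
Travel time t = 21.8·1000 / 0.52 = 41920 s = 11.65 h.
Half-life 0.30 d → k = ln 2 / 0.30 = 2.310 d⁻¹.
First-order decay: C = 75.55·exp(−k·t) = 75.55·0.3259 = 24.62 mg/L.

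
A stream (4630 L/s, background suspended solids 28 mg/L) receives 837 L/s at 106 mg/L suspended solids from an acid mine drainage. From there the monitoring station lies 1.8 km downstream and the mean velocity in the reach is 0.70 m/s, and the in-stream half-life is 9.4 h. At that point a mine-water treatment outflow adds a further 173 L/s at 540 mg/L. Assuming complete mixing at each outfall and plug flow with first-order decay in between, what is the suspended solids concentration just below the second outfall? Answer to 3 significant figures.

After mixing, C = (4630·28.00 + 837.0·106.0) / 5467 = 218400/5467 = 39.94 mg/L; combined flow 5467 L/s.
Travel time t = 1.8·1000 / 0.70 = 2571 s = 0.7143 h.
Half-life 9.4 h → k = ln 2 / 9.4 = 0.07374 h⁻¹ = 1.770 d⁻¹.
First-order decay: C = 39.94·exp(−k·t) = 39.94·0.9487 = 37.89 mg/L.
Second outfall: C = (5467·37.89 + 173.0·540.0)/5640 = 53.29 mg/L.

53.3 mg/L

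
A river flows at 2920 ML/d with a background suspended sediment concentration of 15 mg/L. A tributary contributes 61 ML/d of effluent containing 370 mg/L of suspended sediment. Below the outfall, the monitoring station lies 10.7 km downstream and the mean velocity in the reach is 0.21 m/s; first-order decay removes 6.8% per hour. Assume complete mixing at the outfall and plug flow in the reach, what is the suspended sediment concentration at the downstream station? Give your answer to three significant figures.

Mass balance: C = (2920·15.00 + 61.00·370.0) / 2981 = 66370/2981 = 22.26 mg/L.
Travel time t = 10.7·1000 / 0.21 = 50950 s = 14.15 h.
6.8%/h lost → k = −ln(1 − 0.068) = 0.07042 h⁻¹.
Decay over the reach: 22.26·exp(−kt) = 22.26·0.3691 = 8.218 mg/L.

8.22 mg/L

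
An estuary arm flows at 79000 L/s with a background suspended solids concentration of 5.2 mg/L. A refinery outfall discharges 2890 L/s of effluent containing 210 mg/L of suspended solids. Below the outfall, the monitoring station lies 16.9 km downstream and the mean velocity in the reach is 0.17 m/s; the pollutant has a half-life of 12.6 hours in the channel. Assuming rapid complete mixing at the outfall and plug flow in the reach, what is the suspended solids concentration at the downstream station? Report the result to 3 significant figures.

2.72 mg/L

Flow-weighted average: C = (79000·5.200 + 2890·210.0) / 81890 = 1018000/81890 = 12.43 mg/L.
Travel time t = 16.9·1000 / 0.17 = 99410 s = 27.61 h.
Half-life 12.6 h → k = ln 2 / 12.6 = 0.05501 h⁻¹ = 1.320 d⁻¹.
First-order decay: C = 12.43·exp(−k·t) = 12.43·0.2189 = 2.720 mg/L.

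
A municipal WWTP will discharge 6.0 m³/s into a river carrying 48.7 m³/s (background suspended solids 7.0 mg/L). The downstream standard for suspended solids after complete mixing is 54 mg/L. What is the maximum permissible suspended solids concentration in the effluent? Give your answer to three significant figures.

435 mg/L

At the limit, (Qr·Cr + Qe·Cₑ)/(Qr + Qe) = 54:
Cₑ = (54.70·54 − 48.70·7.000) / 6.000 = 435.5 mg/L.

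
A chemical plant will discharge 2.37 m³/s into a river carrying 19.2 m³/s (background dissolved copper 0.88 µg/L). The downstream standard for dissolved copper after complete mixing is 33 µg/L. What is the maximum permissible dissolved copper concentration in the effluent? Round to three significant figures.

293 µg/L

At the limit, (Qr·Cr + Qe·Cₑ)/(Qr + Qe) = 33:
Cₑ = (21.57·33 − 19.20·0.8800) / 2.370 = 293.2 µg/L.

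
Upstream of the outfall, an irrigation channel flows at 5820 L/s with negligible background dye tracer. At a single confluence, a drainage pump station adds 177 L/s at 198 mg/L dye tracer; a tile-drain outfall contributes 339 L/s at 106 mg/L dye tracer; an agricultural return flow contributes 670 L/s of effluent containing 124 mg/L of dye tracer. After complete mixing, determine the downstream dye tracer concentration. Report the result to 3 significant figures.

22.0 mg/L

After mixing, C = (5820·0 + 177.0·198.0 + 339.0·106.0 + 670.0·124.0) / 7006 = 154100/7006 = 21.99 mg/L.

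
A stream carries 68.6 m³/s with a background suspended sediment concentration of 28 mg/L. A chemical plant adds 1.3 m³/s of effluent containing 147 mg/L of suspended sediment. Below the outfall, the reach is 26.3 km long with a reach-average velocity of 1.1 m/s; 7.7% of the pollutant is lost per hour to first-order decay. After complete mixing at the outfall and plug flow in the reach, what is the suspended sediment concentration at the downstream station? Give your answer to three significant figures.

After mixing, C = (68.60·28.00 + 1.300·147.0) / 69.90 = 2112/69.90 = 30.21 mg/L.
Travel time t = 26.3·1000 / 1.1 = 23910 s = 6.641 h.
7.7%/h lost → k = −ln(1 − 0.077) = 0.08013 h⁻¹.
First-order decay: C = 30.21·exp(−k·t) = 30.21·0.5873 = 17.75 mg/L.

17.7 mg/L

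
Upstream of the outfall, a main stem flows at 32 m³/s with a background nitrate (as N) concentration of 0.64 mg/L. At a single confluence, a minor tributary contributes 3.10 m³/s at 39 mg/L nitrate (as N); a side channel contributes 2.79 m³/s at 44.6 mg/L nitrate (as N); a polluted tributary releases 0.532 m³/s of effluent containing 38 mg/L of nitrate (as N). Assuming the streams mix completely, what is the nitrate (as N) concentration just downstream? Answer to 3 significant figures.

Mixed concentration C = ΣQC/ΣQ = (32.00·0.6400 + 3.100·39.00 + 2.790·44.60 + 0.5320·38.00) / 38.42 = 286.0/38.42 = 7.444 mg/L.

7.44 mg/L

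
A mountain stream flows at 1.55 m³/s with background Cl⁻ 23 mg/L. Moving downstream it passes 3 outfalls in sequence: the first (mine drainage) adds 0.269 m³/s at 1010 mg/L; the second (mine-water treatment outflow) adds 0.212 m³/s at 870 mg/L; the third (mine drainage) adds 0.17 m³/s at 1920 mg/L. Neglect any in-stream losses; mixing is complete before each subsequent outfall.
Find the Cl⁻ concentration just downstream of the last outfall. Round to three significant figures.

Outfall 1: combined Q = 1.819 m³/s; C = (1.550·23.00 + 0.2690·1010)/1.819 = 169.0 mg/L.
Outfall 2: combined Q = 2.031 m³/s; C = (1.819·169.0 + 0.2120·870.0)/2.031 = 242.1 mg/L.
Outfall 3: combined Q = 2.201 m³/s; C = (2.031·242.1 + 0.1700·1920)/2.201 = 371.7 mg/L.

372 mg/L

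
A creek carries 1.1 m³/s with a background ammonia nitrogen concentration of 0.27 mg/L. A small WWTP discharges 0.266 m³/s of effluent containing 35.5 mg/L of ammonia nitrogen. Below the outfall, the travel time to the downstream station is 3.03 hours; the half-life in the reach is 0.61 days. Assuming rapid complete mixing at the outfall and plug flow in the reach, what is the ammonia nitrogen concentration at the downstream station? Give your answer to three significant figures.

Conservation of mass: C = (1.100·0.2700 + 0.2660·35.50) / 1.366 = 9.740/1.366 = 7.130 mg/L.
Half-life 0.61 d → k = ln 2 / 0.61 = 1.136 d⁻¹.
Applying C = C₀e^(−kt): 7.130 × 0.8664 = 6.177 mg/L.

6.18 mg/L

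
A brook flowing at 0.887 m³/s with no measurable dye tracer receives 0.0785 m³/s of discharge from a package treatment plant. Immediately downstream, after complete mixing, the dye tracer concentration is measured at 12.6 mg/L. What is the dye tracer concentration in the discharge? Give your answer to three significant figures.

Mass balance: 0.8870·0 + 0.07850·Cₑ = 0.9655·12.60
→ Cₑ = (0.9655·12.60 − 0.8870·0) / 0.07850 = 155.0 mg/L.

155 mg/L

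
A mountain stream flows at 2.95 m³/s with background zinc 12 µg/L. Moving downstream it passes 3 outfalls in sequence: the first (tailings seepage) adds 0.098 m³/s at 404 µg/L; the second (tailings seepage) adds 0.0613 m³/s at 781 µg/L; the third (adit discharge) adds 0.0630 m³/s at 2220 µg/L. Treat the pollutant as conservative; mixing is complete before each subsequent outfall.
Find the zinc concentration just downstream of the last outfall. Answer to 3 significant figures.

Outfall 1: combined Q = 3.048 m³/s; C = (2.950·12.00 + 0.09800·404.0)/3.048 = 24.60 µg/L.
Outfall 2: combined Q = 3.109 m³/s; C = (3.048·24.60 + 0.06130·781.0)/3.109 = 39.52 µg/L.
Outfall 3: combined Q = 3.172 m³/s; C = (3.109·39.52 + 0.06300·2220)/3.172 = 82.82 µg/L.

82.8 µg/L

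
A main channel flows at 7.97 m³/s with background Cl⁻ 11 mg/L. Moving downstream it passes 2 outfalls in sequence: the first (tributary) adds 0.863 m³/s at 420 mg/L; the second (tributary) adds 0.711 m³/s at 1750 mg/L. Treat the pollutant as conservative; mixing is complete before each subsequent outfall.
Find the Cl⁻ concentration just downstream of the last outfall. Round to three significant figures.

Outfall 1: combined Q = 8.833 m³/s; C = (7.970·11.00 + 0.8630·420.0)/8.833 = 50.96 mg/L.
Outfall 2: combined Q = 9.544 m³/s; C = (8.833·50.96 + 0.7110·1750)/9.544 = 177.5 mg/L.

178 mg/L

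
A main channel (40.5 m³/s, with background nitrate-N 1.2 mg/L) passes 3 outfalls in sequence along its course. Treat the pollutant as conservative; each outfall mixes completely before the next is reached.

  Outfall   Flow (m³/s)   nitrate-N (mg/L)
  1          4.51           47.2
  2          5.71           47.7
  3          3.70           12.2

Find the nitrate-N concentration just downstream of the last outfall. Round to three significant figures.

10.6 mg/L

Outfall 1: combined Q = 45.01 m³/s; C = (40.50·1.200 + 4.510·47.20)/45.01 = 5.809 mg/L.
Outfall 2: combined Q = 50.72 m³/s; C = (45.01·5.809 + 5.710·47.70)/50.72 = 10.53 mg/L.
Outfall 3: combined Q = 54.42 m³/s; C = (50.72·10.53 + 3.700·12.20)/54.42 = 10.64 mg/L.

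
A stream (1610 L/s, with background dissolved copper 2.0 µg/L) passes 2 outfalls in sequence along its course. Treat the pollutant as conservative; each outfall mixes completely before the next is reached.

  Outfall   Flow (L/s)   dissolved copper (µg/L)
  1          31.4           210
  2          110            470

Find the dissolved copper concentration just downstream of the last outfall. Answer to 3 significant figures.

After outfall 1: Q = 1610 + 31.40 = 1641 L/s; C = (1610·2.000 + 31.40·210.0)/1641 = 5.979 µg/L.
After outfall 2: Q = 1641 + 110.0 = 1751 L/s; C = (1641·5.979 + 110.0·470.0)/1751 = 35.12 µg/L.

35.1 µg/L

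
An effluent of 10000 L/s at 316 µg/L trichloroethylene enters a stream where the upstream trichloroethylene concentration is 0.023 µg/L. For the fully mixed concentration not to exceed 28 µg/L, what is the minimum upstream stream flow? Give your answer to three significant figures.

103000 L/s

Set C_mix = 28: (Q·0.02300 + 10000·316.0) / (Q + 10000) = 28
→ Q = 10000·(316.0 − 28)/(28 − 0.02300) = 102900 L/s.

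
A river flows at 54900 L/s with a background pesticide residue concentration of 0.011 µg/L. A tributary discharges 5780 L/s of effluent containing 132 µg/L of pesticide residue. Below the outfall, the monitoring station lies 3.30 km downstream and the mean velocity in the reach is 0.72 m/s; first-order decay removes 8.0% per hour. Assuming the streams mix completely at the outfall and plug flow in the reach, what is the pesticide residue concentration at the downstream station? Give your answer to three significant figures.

After mixing, C = (54900·0.01100 + 5780·132.0) / 60680 = 763600/60680 = 12.58 µg/L.
Travel time t = 3.30·1000 / 0.72 = 4583 s = 1.273 h.
8.0%/h lost → k = −ln(1 − 0.08) = 0.08338 h⁻¹.
First-order decay: C = 12.58·exp(−k·t) = 12.58·0.8993 = 11.32 µg/L.

11.3 µg/L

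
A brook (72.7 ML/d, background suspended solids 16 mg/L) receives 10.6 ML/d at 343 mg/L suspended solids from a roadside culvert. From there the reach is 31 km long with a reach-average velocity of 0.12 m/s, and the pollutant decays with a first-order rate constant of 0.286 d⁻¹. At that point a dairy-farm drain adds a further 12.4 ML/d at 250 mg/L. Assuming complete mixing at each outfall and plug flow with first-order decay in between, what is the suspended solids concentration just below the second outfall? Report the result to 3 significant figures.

53.7 mg/L

After mixing, C = (72.70·16.00 + 10.60·343.0) / 83.30 = 4799/83.30 = 57.61 mg/L; combined flow 83.30 ML/d.
Travel time t = 31·1000 / 0.12 = 258300 s = 71.76 h.
First-order decay: C = 57.61·exp(−k·t) = 57.61·0.4252 = 24.50 mg/L.
At the second outfall, C = (83.30·24.50 + 12.40·250.0) / (83.30 + 12.40) = 53.72 mg/L.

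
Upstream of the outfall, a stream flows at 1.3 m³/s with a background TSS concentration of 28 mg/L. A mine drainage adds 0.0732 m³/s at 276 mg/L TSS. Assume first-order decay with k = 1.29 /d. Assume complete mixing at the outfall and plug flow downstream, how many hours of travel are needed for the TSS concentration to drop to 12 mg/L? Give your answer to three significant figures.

After mixing, C = (1.300·28.00 + 0.07320·276.0) / 1.373 = 56.60/1.373 = 41.22 mg/L.
41.22·exp(−k·t) = 12 → t = ln(41.22/12)/k = 82650 s = 22.96 h.

23.0 h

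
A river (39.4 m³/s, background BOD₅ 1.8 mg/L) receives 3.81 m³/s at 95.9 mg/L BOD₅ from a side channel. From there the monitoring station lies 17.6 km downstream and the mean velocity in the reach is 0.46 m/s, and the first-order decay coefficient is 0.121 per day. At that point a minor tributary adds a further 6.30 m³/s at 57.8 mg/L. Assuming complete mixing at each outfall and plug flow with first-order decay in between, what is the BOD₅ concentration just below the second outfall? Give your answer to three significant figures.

Mass balance: C = (39.40·1.800 + 3.810·95.90) / 43.21 = 436.3/43.21 = 10.10 mg/L; combined flow 43.21 m³/s.
Travel time t = 17.6·1000 / 0.46 = 38260 s = 10.63 h.
After decay, C = 10.10 × e^(−kt) = 10.10 × 0.9478 = 9.570 mg/L.
At the second outfall, C = (43.21·9.570 + 6.300·57.80) / (43.21 + 6.300) = 15.71 mg/L.

15.7 mg/L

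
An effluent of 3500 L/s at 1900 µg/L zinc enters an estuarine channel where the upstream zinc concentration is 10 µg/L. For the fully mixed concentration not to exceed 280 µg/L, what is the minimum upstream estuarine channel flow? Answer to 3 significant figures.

21000 L/s

Set C_mix = 280: (Q·10.00 + 3500·1900) / (Q + 3500) = 280
→ Q = 3500·(1900 − 280)/(280 − 10.00) = 21000 L/s.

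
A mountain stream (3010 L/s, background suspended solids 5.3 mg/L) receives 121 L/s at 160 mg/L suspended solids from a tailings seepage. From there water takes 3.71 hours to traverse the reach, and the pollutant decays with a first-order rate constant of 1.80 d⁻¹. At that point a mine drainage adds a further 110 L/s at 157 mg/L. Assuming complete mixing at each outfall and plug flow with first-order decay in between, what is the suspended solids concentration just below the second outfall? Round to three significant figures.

13.6 mg/L

After mixing, C = (3010·5.300 + 121.0·160.0) / 3131 = 35310/3131 = 11.28 mg/L; combined flow 3131 L/s.
First-order decay: C = 11.28·exp(−k·t) = 11.28·0.7571 = 8.539 mg/L.
Second outfall: C = (3131·8.539 + 110.0·157.0)/3241 = 13.58 mg/L.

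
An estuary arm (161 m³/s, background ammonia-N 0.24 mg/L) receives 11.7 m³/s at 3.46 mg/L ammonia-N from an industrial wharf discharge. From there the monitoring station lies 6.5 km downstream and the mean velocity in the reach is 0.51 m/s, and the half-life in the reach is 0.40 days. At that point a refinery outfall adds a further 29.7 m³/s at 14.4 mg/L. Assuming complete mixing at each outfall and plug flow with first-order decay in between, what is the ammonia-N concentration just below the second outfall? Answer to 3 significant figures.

2.42 mg/L

Flow-weighted average: C = (161.0·0.2400 + 11.70·3.460) / 172.7 = 79.12/172.7 = 0.4581 mg/L; combined flow 172.7 m³/s.
Travel time t = 6.5·1000 / 0.51 = 12750 s = 3.540 h.
Half-life 0.40 d → k = ln 2 / 0.40 = 1.733 d⁻¹.
Decay over the reach: 0.4581·exp(−kt) = 0.4581·0.7744 = 0.3548 mg/L.
Second outfall: C = (172.7·0.3548 + 29.70·14.40)/202.4 = 2.416 mg/L.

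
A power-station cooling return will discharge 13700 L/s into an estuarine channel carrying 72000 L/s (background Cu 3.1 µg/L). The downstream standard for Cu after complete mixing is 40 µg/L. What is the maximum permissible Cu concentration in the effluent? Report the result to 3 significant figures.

At the limit, (Qr·Cr + Qe·Cₑ)/(Qr + Qe) = 40:
Cₑ = (85700·40 − 72000·3.100) / 13700 = 233.9 µg/L.

234 µg/L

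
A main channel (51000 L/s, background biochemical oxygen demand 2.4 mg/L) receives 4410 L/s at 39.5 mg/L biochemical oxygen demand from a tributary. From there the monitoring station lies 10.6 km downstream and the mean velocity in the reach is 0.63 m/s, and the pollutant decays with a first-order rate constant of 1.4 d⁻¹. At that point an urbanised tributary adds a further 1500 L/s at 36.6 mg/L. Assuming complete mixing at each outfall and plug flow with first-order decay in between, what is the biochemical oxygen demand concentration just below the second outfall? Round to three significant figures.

Mass balance: C = (51000·2.400 + 4410·39.50) / 55410 = 296600/55410 = 5.353 mg/L; combined flow 55410 L/s.
Travel time t = 10.6·1000 / 0.63 = 16830 s = 4.674 h.
Decay over the reach: 5.353·exp(−kt) = 5.353·0.7614 = 4.075 mg/L.
Second outfall: C = (55410·4.075 + 1500·36.60)/56910 = 4.933 mg/L.

4.93 mg/L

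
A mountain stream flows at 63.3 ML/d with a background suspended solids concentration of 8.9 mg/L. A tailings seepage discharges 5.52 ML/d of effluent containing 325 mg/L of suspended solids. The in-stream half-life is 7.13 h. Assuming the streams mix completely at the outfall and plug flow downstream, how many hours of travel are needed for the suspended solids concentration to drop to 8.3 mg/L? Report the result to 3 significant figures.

14.6 h

After mixing, C = (63.30·8.900 + 5.520·325.0) / 68.82 = 2357/68.82 = 34.25 mg/L.
Half-life 7.13 h → k = ln 2 / 7.13 = 0.09722 h⁻¹ = 2.333 d⁻¹.
34.25·exp(−k·t) = 8.3 → t = ln(34.25/8.3)/k = 52490 s = 14.58 h.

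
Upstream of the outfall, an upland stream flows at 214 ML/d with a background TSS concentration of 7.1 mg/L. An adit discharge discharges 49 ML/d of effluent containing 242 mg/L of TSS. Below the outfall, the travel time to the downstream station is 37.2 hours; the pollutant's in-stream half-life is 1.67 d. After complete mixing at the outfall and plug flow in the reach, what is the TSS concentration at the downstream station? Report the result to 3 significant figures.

Flow-weighted average: C = (214.0·7.100 + 49.00·242.0) / 263.0 = 13380/263.0 = 50.86 mg/L.
Half-life 1.67 d → k = ln 2 / 1.67 = 0.4151 d⁻¹.
Applying C = C₀e^(−kt): 50.86 × 0.5255 = 26.73 mg/L.

26.7 mg/L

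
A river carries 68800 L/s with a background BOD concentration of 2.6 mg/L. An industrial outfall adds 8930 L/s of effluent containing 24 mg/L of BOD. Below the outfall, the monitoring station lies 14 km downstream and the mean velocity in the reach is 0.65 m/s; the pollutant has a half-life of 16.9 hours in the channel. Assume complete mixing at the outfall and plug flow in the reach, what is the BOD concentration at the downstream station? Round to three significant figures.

3.96 mg/L

Mass balance: C = (68800·2.600 + 8930·24.00) / 77730 = 393200/77730 = 5.059 mg/L.
Travel time t = 14·1000 / 0.65 = 21540 s = 5.983 h.
Half-life 16.9 h → k = ln 2 / 16.9 = 0.04101 h⁻¹ = 0.9844 d⁻¹.
First-order decay: C = 5.059·exp(−k·t) = 5.059·0.7824 = 3.958 mg/L.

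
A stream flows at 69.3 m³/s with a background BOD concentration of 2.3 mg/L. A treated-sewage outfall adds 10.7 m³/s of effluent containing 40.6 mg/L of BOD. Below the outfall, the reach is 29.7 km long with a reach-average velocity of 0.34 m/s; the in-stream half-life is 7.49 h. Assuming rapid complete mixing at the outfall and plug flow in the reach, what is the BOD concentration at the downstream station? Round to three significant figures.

After mixing, C = (69.30·2.300 + 10.70·40.60) / 80.00 = 593.8/80.00 = 7.423 mg/L.
Travel time t = 29.7·1000 / 0.34 = 87350 s = 24.26 h.
Half-life 7.49 h → k = ln 2 / 7.49 = 0.09254 h⁻¹ = 2.221 d⁻¹.
First-order decay: C = 7.423·exp(−k·t) = 7.423·0.1059 = 0.7858 mg/L.

0.786 mg/L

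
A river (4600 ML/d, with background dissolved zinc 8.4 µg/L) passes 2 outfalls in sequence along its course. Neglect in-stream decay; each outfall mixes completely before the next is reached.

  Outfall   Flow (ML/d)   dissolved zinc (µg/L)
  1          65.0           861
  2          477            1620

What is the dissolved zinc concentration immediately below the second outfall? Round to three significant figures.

169 µg/L

Outfall 1: combined Q = 4665 ML/d; C = (4600·8.400 + 65.00·861.0)/4665 = 20.28 µg/L.
Outfall 2: combined Q = 5142 ML/d; C = (4665·20.28 + 477.0·1620)/5142 = 168.7 µg/L.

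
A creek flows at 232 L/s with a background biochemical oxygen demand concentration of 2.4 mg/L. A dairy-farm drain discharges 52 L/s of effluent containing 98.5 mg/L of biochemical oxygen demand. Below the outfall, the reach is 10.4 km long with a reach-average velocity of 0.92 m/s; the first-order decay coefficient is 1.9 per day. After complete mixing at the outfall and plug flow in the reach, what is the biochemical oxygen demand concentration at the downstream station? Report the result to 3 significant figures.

15.6 mg/L

Mass balance: C = (232.0·2.400 + 52.00·98.50) / 284.0 = 5679/284.0 = 20.00 mg/L.
Travel time t = 10.4·1000 / 0.92 = 11300 s = 3.140 h.
Decay over the reach: 20.00·exp(−kt) = 20.00·0.7799 = 15.59 mg/L.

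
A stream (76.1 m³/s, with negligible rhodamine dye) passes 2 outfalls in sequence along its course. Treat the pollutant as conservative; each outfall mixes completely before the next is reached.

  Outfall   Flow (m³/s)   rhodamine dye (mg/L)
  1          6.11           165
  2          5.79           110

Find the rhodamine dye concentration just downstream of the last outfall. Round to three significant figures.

18.7 mg/L

After outfall 1: Q = 76.10 + 6.110 = 82.21 m³/s; C = (76.10·0 + 6.110·165.0)/82.21 = 12.26 mg/L.
After outfall 2: Q = 82.21 + 5.790 = 88.00 m³/s; C = (82.21·12.26 + 5.790·110.0)/88.00 = 18.69 mg/L.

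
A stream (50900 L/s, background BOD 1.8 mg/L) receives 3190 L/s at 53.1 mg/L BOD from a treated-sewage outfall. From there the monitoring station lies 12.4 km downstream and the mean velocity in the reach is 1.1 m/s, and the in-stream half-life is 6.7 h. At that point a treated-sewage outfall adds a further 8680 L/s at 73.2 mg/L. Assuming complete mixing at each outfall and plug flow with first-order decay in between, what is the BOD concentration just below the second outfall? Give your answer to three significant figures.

13.1 mg/L

Flow-weighted average: C = (50900·1.800 + 3190·53.10) / 54090 = 261000/54090 = 4.825 mg/L; combined flow 54090 L/s.
Travel time t = 12.4·1000 / 1.1 = 11270 s = 3.131 h.
Half-life 6.7 h → k = ln 2 / 6.7 = 0.1035 h⁻¹ = 2.483 d⁻¹.
Decay over the reach: 4.825·exp(−kt) = 4.825·0.7233 = 3.490 mg/L.
At the second outfall, C = (54090·3.490 + 8680·73.20) / (54090 + 8680) = 13.13 mg/L.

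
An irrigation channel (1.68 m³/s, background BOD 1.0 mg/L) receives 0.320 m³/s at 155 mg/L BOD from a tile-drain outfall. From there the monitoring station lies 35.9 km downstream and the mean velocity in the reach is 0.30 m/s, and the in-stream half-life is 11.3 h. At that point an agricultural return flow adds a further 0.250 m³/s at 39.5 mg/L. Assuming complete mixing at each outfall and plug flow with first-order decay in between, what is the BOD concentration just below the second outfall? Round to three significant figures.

Mixed concentration C = ΣQC/ΣQ = (1.680·1.000 + 0.3200·155.0) / 2.000 = 51.28/2.000 = 25.64 mg/L; combined flow 2.000 m³/s.
Travel time t = 35.9·1000 / 0.30 = 119700 s = 33.24 h.
Half-life 11.3 h → k = ln 2 / 11.3 = 0.06134 h⁻¹ = 1.472 d⁻¹.
Applying C = C₀e^(−kt): 25.64 × 0.1302 = 3.337 mg/L.
At the second outfall, C = (2.000·3.337 + 0.2500·39.50) / (2.000 + 0.2500) = 7.355 mg/L.

7.36 mg/L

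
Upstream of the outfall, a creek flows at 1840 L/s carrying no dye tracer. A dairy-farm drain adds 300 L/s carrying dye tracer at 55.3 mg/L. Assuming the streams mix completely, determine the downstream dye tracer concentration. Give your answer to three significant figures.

7.75 mg/L

Conservation of mass: C = (1840·0 + 300.0·55.30) / 2140 = 16590/2140 = 7.752 mg/L.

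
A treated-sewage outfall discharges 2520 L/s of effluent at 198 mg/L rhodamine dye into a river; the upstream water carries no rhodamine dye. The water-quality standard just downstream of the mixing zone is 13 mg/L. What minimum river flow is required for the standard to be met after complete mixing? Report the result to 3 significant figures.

Set C_mix = 13: (Q·0 + 2520·198.0) / (Q + 2520) = 13
→ Q = 2520·(198.0 − 13)/(13 − 0) = 35860 L/s.

35900 L/s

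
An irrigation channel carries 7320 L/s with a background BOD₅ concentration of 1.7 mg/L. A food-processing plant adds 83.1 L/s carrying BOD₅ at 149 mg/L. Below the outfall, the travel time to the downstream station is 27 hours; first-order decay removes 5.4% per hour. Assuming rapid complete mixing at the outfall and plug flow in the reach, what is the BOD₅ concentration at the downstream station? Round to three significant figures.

Mixed concentration C = ΣQC/ΣQ = (7320·1.700 + 83.10·149.0) / 7403 = 24830/7403 = 3.353 mg/L.
5.4%/h lost → k = −ln(1 − 0.054) = 0.05551 h⁻¹.
First-order decay: C = 3.353·exp(−k·t) = 3.353·0.2234 = 0.7491 mg/L.

0.749 mg/L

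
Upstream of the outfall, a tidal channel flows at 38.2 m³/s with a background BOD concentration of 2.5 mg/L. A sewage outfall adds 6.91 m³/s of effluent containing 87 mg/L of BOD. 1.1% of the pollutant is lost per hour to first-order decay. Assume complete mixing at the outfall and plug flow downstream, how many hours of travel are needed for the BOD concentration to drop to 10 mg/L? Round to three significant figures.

39.3 h

Mixed concentration C = ΣQC/ΣQ = (38.20·2.500 + 6.910·87.00) / 45.11 = 696.7/45.11 = 15.44 mg/L.
1.1%/h lost → k = −ln(1 − 0.011) = 0.01106 h⁻¹.
15.44·exp(−k·t) = 10 → t = ln(15.44/10)/k = 141500 s = 39.29 h.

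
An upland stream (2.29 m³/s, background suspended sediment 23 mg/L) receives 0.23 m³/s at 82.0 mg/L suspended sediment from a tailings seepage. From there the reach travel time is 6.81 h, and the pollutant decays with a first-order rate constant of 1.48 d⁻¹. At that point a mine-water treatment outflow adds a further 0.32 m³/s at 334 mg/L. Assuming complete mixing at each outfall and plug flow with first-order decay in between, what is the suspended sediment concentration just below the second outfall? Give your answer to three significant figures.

54.2 mg/L

Mixed concentration C = ΣQC/ΣQ = (2.290·23.00 + 0.2300·82.00) / 2.520 = 71.53/2.520 = 28.38 mg/L; combined flow 2.520 m³/s.
Decay over the reach: 28.38·exp(−kt) = 28.38·0.6571 = 18.65 mg/L.
At the second outfall, C = (2.520·18.65 + 0.3200·334.0) / (2.520 + 0.3200) = 54.18 mg/L.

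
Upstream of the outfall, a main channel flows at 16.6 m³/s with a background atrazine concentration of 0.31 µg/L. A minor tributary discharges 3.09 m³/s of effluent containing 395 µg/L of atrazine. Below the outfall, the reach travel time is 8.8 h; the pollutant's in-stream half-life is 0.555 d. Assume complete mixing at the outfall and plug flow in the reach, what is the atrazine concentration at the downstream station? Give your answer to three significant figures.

Flow-weighted average: C = (16.60·0.3100 + 3.090·395.0) / 19.69 = 1226/19.69 = 62.25 µg/L.
Half-life 0.555 d → k = ln 2 / 0.555 = 1.249 d⁻¹.
Decay over the reach: 62.25·exp(−kt) = 62.25·0.6326 = 39.38 µg/L.

39.4 µg/L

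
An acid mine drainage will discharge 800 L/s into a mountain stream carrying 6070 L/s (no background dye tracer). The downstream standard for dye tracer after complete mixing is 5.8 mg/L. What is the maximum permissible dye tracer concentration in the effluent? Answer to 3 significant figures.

49.8 mg/L

At the limit, (Qr·Cr + Qe·Cₑ)/(Qr + Qe) = 5.8:
Cₑ = (6870·5.8 − 6070·0) / 800.0 = 49.81 mg/L.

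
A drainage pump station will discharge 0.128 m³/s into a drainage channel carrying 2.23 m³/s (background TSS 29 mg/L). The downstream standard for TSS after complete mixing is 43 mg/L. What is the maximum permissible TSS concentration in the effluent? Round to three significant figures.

At the limit, (Qr·Cr + Qe·Cₑ)/(Qr + Qe) = 43:
Cₑ = (2.358·43 − 2.230·29.00) / 0.1280 = 286.9 mg/L.

287 mg/L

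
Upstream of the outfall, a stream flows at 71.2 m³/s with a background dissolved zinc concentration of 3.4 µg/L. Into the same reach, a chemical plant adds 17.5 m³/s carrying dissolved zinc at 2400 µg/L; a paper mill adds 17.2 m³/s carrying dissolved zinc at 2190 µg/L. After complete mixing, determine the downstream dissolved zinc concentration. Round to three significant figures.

755 µg/L

Conservation of mass: C = (71.20·3.400 + 17.50·2400 + 17.20·2190) / 105.9 = 79910/105.9 = 754.6 µg/L.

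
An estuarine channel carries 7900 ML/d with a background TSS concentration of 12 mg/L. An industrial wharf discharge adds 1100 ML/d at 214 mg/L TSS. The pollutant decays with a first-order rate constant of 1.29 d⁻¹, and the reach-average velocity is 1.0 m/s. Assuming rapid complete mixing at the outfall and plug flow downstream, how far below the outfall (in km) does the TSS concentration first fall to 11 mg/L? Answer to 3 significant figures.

Flow-weighted average: C = (7900·12.00 + 1100·214.0) / 9000 = 330200/9000 = 36.69 mg/L.
Set 36.69·exp(−k·t) = 11 → t = ln(36.69/11)/k = 80680 s = 22.41 h.
Distance = v·t = 1.0·80680 = 80680 m = 80.68 km.

80.7 km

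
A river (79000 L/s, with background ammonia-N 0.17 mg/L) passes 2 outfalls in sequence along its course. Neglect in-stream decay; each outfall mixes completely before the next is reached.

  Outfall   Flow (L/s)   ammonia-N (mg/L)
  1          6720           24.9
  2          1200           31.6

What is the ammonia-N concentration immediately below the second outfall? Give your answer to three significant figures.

2.52 mg/L

Outfall 1: combined Q = 85720 L/s; C = (79000·0.1700 + 6720·24.90)/85720 = 2.109 mg/L.
Outfall 2: combined Q = 86920 L/s; C = (85720·2.109 + 1200·31.60)/86920 = 2.516 mg/L.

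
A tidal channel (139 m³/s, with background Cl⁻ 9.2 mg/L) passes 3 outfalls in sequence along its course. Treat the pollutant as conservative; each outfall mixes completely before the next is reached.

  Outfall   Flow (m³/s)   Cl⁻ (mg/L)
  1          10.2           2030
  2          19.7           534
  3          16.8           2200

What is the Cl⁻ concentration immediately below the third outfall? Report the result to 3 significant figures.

374 mg/L

Below outfall 1: Q → 149.2 m³/s, C = (139.0·9.200 + 10.20·2030)/149.2 = 147.4 mg/L.
Below outfall 2: Q → 168.9 m³/s, C = (149.2·147.4 + 19.70·534.0)/168.9 = 192.4 mg/L.
Below outfall 3: Q → 185.7 m³/s, C = (168.9·192.4 + 16.80·2200)/185.7 = 374.1 mg/L.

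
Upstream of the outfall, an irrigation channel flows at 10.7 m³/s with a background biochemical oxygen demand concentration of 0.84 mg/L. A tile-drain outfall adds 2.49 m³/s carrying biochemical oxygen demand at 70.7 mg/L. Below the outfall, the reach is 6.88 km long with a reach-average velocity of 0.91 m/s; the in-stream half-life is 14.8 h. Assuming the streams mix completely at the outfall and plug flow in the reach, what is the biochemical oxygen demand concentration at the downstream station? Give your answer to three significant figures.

12.7 mg/L

Conservation of mass: C = (10.70·0.8400 + 2.490·70.70) / 13.19 = 185.0/13.19 = 14.03 mg/L.
Travel time t = 6.88·1000 / 0.91 = 7560 s = 2.100 h.
Half-life 14.8 h → k = ln 2 / 14.8 = 0.04683 h⁻¹ = 1.124 d⁻¹.
Decay over the reach: 14.03·exp(−kt) = 14.03·0.9063 = 12.71 mg/L.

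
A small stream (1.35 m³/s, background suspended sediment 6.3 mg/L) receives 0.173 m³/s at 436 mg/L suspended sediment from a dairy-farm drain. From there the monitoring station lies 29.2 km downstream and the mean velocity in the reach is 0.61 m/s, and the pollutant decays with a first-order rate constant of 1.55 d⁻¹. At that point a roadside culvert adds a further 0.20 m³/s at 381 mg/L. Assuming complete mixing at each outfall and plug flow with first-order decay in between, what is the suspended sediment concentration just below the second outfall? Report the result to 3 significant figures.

64.9 mg/L

After mixing, C = (1.350·6.300 + 0.1730·436.0) / 1.523 = 83.93/1.523 = 55.11 mg/L; combined flow 1.523 m³/s.
Travel time t = 29.2·1000 / 0.61 = 47870 s = 13.30 h.
First-order decay: C = 55.11·exp(−k·t) = 55.11·0.4237 = 23.35 mg/L.
At the second outfall, C = (1.523·23.35 + 0.2000·381.0) / (1.523 + 0.2000) = 64.86 mg/L.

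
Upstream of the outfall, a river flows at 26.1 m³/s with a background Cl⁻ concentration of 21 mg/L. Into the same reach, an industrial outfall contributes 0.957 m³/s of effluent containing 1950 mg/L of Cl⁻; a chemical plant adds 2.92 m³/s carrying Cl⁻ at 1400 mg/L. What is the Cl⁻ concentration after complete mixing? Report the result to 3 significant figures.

After mixing, C = (26.10·21.00 + 0.9570·1950 + 2.920·1400) / 29.98 = 6502/29.98 = 216.9 mg/L.

217 mg/L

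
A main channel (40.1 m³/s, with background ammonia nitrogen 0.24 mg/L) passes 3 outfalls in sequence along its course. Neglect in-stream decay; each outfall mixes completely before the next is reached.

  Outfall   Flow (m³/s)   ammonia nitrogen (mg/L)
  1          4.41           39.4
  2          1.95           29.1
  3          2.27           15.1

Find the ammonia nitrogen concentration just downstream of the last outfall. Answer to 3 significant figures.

Outfall 1: combined Q = 44.51 m³/s; C = (40.10·0.2400 + 4.410·39.40)/44.51 = 4.120 mg/L.
Outfall 2: combined Q = 46.46 m³/s; C = (44.51·4.120 + 1.950·29.10)/46.46 = 5.168 mg/L.
Outfall 3: combined Q = 48.73 m³/s; C = (46.46·5.168 + 2.270·15.10)/48.73 = 5.631 mg/L.

5.63 mg/L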